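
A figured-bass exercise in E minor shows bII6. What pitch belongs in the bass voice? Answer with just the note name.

A

bII in E minor has root F; the chord is F-A-C.
The figure 6 means first inversion — the third is in the bass.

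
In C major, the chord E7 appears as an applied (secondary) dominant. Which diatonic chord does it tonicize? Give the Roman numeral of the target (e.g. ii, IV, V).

vi

The chord is a dominant seventh chord on E.
A dominant resolves down a perfect fifth: E → A. In C major, A is scale degree 6, i.e. vi.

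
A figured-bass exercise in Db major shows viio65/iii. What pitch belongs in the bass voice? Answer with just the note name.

G

The applied chord viio65/iii is rooted on E: E-G-Bb-Db.
The figure 65 means first inversion — the third is in the bass.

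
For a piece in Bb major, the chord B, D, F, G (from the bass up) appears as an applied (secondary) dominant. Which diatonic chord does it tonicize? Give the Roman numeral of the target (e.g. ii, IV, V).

The chord is a dominant seventh chord on G.
A dominant resolves down a perfect fifth: G → C. In Bb major, C is scale degree 2, i.e. ii.

ii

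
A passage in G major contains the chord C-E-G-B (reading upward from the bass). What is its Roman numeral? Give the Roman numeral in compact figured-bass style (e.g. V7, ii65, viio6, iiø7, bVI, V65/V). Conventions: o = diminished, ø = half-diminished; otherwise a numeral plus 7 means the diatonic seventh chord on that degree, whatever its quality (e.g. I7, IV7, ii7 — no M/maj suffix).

The pitches C-E-G-B form a major seventh chord rooted on C.
In G major, C is the subdominant; the diatonic major seventh chord there is IV7.

IV7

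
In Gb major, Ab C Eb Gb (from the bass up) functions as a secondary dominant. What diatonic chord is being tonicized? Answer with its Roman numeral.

The chord is a dominant seventh chord on Ab.
A dominant resolves down a perfect fifth: Ab → Db. In Gb major, Db is scale degree 5, i.e. V.

V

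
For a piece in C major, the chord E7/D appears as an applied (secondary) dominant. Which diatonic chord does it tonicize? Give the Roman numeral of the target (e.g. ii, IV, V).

vi

The chord is a dominant seventh chord on E.
A dominant resolves down a perfect fifth: E → A. In C major, A is scale degree 6, i.e. vi.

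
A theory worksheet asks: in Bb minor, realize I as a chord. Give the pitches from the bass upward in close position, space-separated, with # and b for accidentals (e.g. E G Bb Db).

Scale degree 1 in Bb minor is Bb; here the chord built on it is altered to a major triad. I is the major tonic (Picardy third), borrowed from the parallel major.
So the chord is Bb-D-F.

Bb D F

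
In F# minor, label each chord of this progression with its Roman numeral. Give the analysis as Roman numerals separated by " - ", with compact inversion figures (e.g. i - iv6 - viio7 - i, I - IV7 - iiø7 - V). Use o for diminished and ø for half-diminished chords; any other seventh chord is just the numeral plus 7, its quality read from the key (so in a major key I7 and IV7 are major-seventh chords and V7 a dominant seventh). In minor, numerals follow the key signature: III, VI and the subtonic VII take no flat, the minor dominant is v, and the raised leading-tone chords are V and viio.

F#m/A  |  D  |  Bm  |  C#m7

i6 - VI - iv - v7

F#m/A: root F# is the tonic; minor triad there is i6.
D: root D is the submediant; major triad there is VI.
Bm has root B, degree 4 in F# minor, so iv.
C#m7: root C# is the dominant; minor seventh chord there is v7.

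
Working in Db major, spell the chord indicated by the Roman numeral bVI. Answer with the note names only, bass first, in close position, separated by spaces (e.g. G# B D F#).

Bbb Db Fb

Scale degree 6 in Db major is Bb; lowering it a half step gives Bbb. bVI is a major triad on the lowered sixth degree, borrowed from the parallel minor.
So the chord is Bbb-Db-Fb.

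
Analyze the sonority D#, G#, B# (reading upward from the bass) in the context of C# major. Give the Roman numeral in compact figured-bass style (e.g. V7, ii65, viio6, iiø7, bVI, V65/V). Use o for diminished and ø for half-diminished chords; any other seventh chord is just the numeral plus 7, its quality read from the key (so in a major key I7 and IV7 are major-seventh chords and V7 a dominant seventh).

V64

Stacked in thirds the chord is G#-B#-D#: a major triad on G#.
G# is scale degree 5 in C# major, and a major triad on that degree is written V.
With D# in the bass the chord is in second inversion, so the figured bass is 64.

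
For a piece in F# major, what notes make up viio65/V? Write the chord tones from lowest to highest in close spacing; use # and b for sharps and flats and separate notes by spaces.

The slash marks an applied leading-tone chord: viio of V. In F# major, V is C#, so the leading tone to it is B#, a half step below.
Building a fully diminished seventh chord on B# gives B#-D#-F#-A.
With the 65 figure the chord is in first inversion; from the bass D# upward in close position it reads D#-F#-A-B#.

D# F# A B#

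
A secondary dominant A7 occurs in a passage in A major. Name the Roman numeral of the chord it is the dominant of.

The chord is a dominant seventh chord on A.
A dominant resolves down a perfect fifth: A → D. In A major, D is scale degree 4, i.e. IV.

IV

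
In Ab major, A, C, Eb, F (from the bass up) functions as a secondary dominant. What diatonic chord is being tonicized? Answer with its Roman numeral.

The chord is a dominant seventh chord on F.
A dominant resolves down a perfect fifth: F → Bb. In Ab major, Bb is scale degree 2, i.e. ii.

ii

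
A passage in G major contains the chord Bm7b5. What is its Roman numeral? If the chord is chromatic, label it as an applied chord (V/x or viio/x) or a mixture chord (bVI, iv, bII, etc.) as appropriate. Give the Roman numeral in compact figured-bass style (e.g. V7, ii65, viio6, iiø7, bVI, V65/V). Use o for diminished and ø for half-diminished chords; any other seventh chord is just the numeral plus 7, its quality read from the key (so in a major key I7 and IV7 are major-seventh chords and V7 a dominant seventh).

viiø7/IV

The pitches B-D-F-A form a half-diminished seventh chord rooted on B.
B sits a half step below C (IV in G major); a diminished chord there is the applied leading-tone chord of IV.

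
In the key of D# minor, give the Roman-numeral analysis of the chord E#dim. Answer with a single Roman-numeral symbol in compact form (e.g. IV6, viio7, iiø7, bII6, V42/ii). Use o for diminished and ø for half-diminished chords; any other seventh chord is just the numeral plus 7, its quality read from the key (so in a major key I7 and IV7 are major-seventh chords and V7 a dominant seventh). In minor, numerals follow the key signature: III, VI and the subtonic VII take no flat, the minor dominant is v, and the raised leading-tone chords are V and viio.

iio

The pitches E#-G#-B form a diminished triad rooted on E#.
In D# minor, E# is the supertonic; the diatonic diminished triad there is iio.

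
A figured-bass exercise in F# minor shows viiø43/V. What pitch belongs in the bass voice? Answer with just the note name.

The applied chord viiø43/V is rooted on B#: B#-D#-F#-A#.
The figure 43 means second inversion — the fifth is in the bass.

F#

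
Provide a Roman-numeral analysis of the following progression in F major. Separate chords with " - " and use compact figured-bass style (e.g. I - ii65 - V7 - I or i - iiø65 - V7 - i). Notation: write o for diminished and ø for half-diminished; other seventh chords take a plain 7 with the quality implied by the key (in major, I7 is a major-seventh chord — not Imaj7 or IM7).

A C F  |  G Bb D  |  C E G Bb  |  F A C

I6 - ii - V7 - I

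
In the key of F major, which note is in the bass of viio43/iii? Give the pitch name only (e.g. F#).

D

The applied chord viio43/iii is rooted on G#: G#-B-D-F.
The figure 43 means second inversion — the fifth is in the bass.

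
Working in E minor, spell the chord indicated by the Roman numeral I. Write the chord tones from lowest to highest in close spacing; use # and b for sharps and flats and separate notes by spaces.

E G# B

Scale degree 1 in E minor is E; here the chord built on it is altered to a major triad. I is the major tonic (Picardy third), borrowed from the parallel major.
So the chord is E-G#-B.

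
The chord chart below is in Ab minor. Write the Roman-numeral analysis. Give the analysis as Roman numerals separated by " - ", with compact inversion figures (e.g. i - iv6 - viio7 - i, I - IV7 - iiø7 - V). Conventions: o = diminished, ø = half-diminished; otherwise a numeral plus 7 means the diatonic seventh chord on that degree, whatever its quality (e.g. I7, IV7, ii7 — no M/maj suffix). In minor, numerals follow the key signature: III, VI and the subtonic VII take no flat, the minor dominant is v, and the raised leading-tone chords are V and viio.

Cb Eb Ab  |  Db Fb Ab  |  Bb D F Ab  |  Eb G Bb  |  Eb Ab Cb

i6 - iv - V7/V - V - i64

Cb-Eb-Ab: minor triad on Ab = scale degree 1 → i6.
Db-Fb-Ab: root Db is the subdominant; minor triad there is iv.
Bb-D-F-Ab is the secondary dominant of V (dominant seventh chord on Bb): V7/V.
Eb-G-Bb: root Eb is the dominant; major triad there is V.
Eb-Ab-Cb: minor triad on Ab = scale degree 1 → i64.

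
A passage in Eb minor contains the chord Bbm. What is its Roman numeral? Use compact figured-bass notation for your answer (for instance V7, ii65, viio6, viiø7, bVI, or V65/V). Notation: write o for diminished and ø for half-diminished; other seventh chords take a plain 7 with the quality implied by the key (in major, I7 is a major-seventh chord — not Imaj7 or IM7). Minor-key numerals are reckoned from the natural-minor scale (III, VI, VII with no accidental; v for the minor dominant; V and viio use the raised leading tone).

v

Stacked in thirds the chord is Bb-Db-F: a minor triad on Bb.
In Eb minor, Bb is the dominant; the diatonic minor triad there is v.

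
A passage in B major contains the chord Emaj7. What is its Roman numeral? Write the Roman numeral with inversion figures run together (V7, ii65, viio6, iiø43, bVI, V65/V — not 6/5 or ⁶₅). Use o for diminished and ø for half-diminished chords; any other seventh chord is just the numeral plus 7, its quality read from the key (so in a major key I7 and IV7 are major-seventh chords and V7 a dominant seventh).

IV7

The pitches E-G#-B-D# form a major seventh chord rooted on E.
In B major, E is the subdominant; the diatonic major seventh chord there is IV7.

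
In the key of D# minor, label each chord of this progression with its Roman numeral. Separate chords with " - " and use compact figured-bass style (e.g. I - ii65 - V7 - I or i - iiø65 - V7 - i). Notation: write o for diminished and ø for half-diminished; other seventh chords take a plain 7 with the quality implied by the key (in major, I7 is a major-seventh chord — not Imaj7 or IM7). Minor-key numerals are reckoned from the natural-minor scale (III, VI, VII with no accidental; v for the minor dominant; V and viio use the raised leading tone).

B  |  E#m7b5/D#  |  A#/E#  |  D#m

VI - iiø42 - V64 - i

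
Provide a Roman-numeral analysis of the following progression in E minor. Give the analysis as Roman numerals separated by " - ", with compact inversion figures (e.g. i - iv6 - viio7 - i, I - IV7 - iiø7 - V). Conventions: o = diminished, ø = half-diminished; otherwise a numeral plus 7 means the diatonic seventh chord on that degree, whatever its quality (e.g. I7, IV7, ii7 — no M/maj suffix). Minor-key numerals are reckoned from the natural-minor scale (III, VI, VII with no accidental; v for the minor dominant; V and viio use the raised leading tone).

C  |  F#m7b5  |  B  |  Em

VI - iiø7 - V - i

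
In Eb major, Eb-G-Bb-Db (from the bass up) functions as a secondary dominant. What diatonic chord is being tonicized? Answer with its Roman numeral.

The chord is a dominant seventh chord on Eb.
A dominant resolves down a perfect fifth: Eb → Ab. In Eb major, Ab is scale degree 4, i.e. IV.

IV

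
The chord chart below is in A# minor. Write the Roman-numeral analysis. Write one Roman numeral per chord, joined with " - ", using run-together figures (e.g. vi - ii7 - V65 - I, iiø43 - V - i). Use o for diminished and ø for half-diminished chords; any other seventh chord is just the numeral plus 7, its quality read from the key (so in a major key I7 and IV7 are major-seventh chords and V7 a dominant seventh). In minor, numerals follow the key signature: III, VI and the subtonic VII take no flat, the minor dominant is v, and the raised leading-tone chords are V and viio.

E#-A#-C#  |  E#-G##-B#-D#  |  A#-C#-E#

i64 - V7 - i

E#-A#-C#: minor triad on A# = scale degree 1 → i64.
E#-G##-B#-D#: dominant seventh chord on E# = scale degree 5 → V7.
A#-C#-E#: minor triad on A# = scale degree 1 → i.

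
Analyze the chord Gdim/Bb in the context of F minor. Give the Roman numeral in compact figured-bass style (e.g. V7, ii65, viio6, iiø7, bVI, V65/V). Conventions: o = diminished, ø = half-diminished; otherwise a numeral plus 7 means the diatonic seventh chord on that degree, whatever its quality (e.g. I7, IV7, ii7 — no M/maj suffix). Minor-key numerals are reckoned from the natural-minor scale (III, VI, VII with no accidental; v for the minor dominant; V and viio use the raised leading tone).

Stacked in thirds the chord is G-Bb-Db: a diminished triad on G.
G is scale degree 2 in F minor, and a diminished triad on that degree is written iio.
With Bb in the bass the chord is in first inversion, so the figured bass is 6.

iio6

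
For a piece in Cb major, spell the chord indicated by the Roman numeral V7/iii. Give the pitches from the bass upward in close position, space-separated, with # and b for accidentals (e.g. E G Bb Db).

Bb D F Ab

The slash means an applied dominant: we want the dominant of iii. In Cb major, iii is Eb minor, and its dominant is built on Bb.
Building a dominant seventh chord on Bb gives Bb-D-F-Ab.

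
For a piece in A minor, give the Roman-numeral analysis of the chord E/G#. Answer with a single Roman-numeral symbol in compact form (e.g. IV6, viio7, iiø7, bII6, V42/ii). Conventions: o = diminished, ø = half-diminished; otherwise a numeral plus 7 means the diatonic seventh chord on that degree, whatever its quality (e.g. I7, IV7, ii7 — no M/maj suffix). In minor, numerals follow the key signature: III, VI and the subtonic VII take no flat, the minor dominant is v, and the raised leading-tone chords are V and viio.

V6

The pitches E-G#-B form a major triad rooted on E.
E is scale degree 5 in A minor, and a major triad on that degree is written V.
With G# in the bass the chord is in first inversion, so the figured bass is 6.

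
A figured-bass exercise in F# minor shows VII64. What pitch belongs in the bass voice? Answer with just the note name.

VII in F# minor has root E; the chord is E-G#-B.
The figure 64 means second inversion — the fifth is in the bass.

B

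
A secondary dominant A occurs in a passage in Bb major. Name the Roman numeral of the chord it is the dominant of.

iii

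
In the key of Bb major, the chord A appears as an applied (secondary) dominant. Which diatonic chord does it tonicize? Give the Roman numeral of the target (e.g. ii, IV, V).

iii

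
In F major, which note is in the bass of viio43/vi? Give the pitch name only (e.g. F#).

G

The applied chord viio43/vi is rooted on C#: C#-E-G-Bb.
The figure 43 means second inversion — the fifth is in the bass.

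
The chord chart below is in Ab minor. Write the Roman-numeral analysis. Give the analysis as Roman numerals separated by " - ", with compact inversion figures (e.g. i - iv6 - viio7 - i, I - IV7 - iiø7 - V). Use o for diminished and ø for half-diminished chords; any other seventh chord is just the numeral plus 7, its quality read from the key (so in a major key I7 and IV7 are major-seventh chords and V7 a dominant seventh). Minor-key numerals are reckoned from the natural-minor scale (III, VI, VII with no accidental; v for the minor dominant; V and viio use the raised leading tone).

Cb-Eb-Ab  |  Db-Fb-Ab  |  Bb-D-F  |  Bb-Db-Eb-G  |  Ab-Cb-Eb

i6 - iv - V/V - V43 - i

Cb-Eb-Ab: root Ab is the tonic; minor triad there is i6.
Db-Fb-Ab: root Db is the subdominant; minor triad there is iv.
Bb-D-F: chromatic; Bb is V of V, so V/V.
Bb-Db-Eb-G has root Eb, degree 5 in Ab minor, so V43.
Ab-Cb-Eb: root Ab is the tonic; minor triad there is i.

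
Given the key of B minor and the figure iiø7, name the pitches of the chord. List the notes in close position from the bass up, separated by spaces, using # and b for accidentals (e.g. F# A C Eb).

C# E G B

In B minor, the supertonic is C#, and the diatonic chord built there is a half-diminished seventh chord.
Stacking thirds from C# gives C#-E-G-B.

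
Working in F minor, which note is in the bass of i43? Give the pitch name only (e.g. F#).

C

i in F minor has root F; the chord is F-Ab-C-Eb.
The figure 43 means second inversion — the fifth is in the bass.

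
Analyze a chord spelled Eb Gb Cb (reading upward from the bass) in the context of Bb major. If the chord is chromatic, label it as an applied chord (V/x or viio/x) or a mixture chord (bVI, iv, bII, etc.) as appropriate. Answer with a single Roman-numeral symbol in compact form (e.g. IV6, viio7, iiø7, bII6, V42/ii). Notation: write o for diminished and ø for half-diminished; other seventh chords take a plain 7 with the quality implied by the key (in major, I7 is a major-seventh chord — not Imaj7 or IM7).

bII6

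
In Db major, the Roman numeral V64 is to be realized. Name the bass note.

V in Db major has root Ab; the chord is Ab-C-Eb.
The figure 64 means second inversion — the fifth is in the bass.

Eb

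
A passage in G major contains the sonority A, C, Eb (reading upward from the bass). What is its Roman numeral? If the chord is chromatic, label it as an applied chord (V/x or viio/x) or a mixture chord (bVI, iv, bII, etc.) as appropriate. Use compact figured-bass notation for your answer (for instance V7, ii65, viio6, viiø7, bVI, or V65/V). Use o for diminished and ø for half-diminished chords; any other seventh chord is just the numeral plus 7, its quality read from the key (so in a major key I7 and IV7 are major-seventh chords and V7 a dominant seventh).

Stacked in thirds the chord is A-C-Eb: a diminished triad on A.
A is the second degree of G major. This is the diminished supertonic triad, borrowed from the parallel minor.

iio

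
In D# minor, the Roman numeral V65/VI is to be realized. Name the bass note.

A#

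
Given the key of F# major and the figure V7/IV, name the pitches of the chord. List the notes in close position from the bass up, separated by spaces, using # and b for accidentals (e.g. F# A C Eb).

F# A# C# E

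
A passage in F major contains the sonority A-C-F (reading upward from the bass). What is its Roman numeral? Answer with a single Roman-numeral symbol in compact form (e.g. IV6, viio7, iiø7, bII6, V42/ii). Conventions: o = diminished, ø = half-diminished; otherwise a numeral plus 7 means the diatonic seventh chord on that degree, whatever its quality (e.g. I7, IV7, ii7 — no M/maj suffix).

I6

The pitches F-A-C form a major triad rooted on F.
In F major, F is the tonic; the diatonic major triad there is I.
With A in the bass the chord is in first inversion, so the figured bass is 6.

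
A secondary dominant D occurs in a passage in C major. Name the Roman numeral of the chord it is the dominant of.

The chord is a major triad on D.
A dominant resolves down a perfect fifth: D → G. In C major, G is scale degree 5, i.e. V.

V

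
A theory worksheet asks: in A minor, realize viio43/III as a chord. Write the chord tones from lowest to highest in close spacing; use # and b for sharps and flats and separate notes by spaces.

The slash marks an applied leading-tone chord: viio of III. In A minor, III is C, so the leading tone to it is B, a half step below.
Building a fully diminished seventh chord on B gives B-D-F-Ab.
With the 43 figure the chord is in second inversion; from the bass F upward in close position it reads F-Ab-B-D.

F Ab B D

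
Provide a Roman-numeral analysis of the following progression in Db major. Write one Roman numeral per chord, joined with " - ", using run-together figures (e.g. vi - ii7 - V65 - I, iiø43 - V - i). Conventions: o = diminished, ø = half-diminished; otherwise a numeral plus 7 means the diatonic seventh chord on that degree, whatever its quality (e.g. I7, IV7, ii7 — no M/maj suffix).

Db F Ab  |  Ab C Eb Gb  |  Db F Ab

Db-F-Ab: root Db is the tonic; major triad there is I.
Ab-C-Eb-Gb: dominant seventh chord on Ab = scale degree 5 → V7.
Db-F-Ab has root Db, degree 1 in Db major, so I.

I - V7 - I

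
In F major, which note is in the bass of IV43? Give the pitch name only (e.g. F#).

F

IV in F major has root Bb; the chord is Bb-D-F-A.
The figure 43 means second inversion — the fifth is in the bass.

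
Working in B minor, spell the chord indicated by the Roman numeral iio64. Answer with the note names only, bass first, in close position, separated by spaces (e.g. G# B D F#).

G C# E

In B minor, the supertonic is C#, and the diatonic chord built there is a diminished triad.
That chord is spelled C#-E-G.
The figured bass 64 indicates second inversion, placing the fifth (G) in the bass: G-C#-E.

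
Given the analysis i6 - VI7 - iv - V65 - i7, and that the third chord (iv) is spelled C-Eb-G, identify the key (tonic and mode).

G minor

The chord Cm is a minor triad rooted on C; its label is iv.
Counting down 3 scale steps from C places the tonic on G; a minor triad on degree 4 is diatonic only in minor.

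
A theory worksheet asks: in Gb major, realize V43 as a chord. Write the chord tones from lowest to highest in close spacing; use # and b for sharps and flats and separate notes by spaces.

Ab Cb Db F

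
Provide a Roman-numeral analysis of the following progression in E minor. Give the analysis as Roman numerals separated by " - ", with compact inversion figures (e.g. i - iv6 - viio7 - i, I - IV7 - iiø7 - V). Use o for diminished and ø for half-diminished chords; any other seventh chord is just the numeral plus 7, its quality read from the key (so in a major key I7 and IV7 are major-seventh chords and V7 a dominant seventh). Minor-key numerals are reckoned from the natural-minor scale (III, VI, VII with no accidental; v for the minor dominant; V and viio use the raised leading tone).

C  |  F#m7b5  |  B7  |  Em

VI - iiø7 - V7 - i

C has root C, degree 6 in E minor, so VI.
F#m7b5: half-diminished seventh chord on F# = scale degree 2 → iiø7.
B7: dominant seventh chord on B = scale degree 5 → V7.
Em: root E is the tonic; minor triad there is i.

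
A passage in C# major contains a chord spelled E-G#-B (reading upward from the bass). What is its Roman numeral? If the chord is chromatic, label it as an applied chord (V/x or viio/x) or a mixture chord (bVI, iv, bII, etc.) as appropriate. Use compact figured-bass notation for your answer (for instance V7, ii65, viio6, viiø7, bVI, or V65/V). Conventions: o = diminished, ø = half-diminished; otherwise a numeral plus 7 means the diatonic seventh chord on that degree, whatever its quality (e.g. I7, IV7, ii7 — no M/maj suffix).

bIII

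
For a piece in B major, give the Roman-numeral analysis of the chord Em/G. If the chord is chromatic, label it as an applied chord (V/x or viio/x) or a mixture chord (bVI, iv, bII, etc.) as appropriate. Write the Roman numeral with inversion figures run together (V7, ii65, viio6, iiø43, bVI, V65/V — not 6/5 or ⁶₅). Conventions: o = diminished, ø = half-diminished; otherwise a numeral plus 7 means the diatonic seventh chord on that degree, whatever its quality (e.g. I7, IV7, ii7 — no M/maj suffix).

Stacked in thirds the chord is E-G-B: a minor triad on E.
E is the fourth degree of B major. This is the minor subdominant, borrowed from the parallel minor.
With G in the bass the chord is in first inversion, so the figured bass is 6.

iv6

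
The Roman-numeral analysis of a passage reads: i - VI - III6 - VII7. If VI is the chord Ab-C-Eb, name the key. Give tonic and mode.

The anchor chord is a major triad on Ab, labeled VI.
If Ab is scale degree 6 and the mode makes that degree carry a major triad, the tonic is C and the mode is minor.

C minor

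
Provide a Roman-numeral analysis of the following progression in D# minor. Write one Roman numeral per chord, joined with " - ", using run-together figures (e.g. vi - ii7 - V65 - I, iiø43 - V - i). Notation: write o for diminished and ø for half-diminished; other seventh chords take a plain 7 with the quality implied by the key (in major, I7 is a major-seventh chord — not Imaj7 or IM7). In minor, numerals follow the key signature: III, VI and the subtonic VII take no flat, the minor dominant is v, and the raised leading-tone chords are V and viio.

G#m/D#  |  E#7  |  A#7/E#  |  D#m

iv64 - V7/V - V43 - i

G#m/D#: minor triad on G# = scale degree 4 → iv64.
E#7 is the secondary dominant of V (dominant seventh chord on E#): V7/V.
A#7/E#: dominant seventh chord on A# = scale degree 5 → V43.
D#m: minor triad on D# = scale degree 1 → i.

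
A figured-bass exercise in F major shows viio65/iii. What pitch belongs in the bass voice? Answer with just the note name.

B

The applied chord viio65/iii is rooted on G#: G#-B-D-F.
The figure 65 means first inversion — the third is in the bass.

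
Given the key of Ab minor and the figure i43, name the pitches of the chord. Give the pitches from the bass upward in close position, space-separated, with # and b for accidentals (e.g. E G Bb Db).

Eb Gb Ab Cb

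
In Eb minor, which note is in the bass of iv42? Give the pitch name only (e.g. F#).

Gb

iv in Eb minor has root Ab; the chord is Ab-Cb-Eb-Gb.
The figure 42 means third inversion — the seventh is in the bass.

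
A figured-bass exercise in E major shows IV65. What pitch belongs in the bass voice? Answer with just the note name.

C#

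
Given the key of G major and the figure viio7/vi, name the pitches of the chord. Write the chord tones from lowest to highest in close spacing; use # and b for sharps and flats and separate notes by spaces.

D# F# A C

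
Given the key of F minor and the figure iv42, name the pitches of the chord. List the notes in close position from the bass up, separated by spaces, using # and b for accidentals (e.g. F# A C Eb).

Ab Bb Db F

In F minor, the subdominant is Bb, and the diatonic chord built there is a minor seventh chord.
Stacking thirds from Bb gives Bb-Db-F-Ab.
With the 42 figure the chord is in third inversion; from the bass Ab upward in close position it reads Ab-Bb-Db-F.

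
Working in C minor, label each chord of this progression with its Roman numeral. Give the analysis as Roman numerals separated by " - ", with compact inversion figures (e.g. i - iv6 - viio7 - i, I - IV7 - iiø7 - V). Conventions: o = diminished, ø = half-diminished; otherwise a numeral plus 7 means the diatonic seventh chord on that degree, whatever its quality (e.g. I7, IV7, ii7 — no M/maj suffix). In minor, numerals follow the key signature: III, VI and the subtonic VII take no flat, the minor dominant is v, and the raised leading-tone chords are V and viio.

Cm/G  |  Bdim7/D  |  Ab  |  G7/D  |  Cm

i64 - viio65 - VI - V43 - i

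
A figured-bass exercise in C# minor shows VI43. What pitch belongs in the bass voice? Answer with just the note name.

E

VI in C# minor has root A; the chord is A-C#-E-G#.
The figure 43 means second inversion — the fifth is in the bass.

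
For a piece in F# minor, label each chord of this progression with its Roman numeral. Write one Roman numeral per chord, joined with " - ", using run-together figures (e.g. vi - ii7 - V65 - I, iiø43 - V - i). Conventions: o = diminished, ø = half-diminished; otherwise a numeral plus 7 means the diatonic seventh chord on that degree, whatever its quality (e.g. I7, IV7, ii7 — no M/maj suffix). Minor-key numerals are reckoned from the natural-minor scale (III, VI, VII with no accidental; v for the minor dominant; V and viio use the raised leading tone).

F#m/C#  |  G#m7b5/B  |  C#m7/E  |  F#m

i64 - iiø65 - v65 - i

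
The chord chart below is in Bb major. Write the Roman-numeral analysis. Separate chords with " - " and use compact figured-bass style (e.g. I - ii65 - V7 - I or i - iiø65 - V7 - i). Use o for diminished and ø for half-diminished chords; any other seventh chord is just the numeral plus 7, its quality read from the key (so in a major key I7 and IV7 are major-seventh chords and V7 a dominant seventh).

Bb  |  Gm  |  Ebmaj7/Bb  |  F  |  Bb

I - vi - IV43 - V - I

Bb: major triad on Bb = scale degree 1 → I.
Gm has root G, degree 6 in Bb major, so vi.
Ebmaj7/Bb: root Eb is the subdominant; major seventh chord there is IV43.
F: major triad on F = scale degree 5 → V.
Bb: root Bb is the tonic; major triad there is I.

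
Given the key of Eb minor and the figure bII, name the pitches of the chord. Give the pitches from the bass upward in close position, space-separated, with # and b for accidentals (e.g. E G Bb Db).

Fb Ab Cb

bII is the Neapolitan chord — a major triad on the lowered second degree. In Eb minor that root is Fb.
So the chord is Fb-Ab-Cb.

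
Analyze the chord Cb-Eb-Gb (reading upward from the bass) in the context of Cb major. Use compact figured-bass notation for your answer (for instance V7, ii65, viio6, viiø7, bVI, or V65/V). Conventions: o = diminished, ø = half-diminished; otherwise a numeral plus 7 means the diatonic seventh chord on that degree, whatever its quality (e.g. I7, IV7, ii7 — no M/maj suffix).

The pitches Cb-Eb-Gb form a major triad rooted on Cb.
In Cb major, Cb is the tonic; the diatonic major triad there is I.

I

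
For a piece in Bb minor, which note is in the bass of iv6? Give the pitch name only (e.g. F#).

Gb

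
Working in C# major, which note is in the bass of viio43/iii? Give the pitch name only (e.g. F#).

The applied chord viio43/iii is rooted on D##: D##-F##-A#-C#.
The figure 43 means second inversion — the fifth is in the bass.

A#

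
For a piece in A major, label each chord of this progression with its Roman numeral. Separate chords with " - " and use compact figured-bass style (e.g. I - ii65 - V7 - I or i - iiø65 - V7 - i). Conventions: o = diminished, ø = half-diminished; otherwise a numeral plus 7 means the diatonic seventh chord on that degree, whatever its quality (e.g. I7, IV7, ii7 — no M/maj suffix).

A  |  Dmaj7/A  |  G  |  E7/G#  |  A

I - IV43 - bVII - V65 - I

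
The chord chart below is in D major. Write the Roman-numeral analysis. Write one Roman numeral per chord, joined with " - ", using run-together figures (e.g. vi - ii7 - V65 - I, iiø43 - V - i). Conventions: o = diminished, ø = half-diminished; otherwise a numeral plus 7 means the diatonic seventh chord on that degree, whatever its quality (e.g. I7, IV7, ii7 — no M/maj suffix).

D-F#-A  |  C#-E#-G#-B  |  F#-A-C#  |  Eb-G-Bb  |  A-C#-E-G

D-F#-A: major triad on D = scale degree 1 → I.
C#-E#-G#-B: a dominant seventh chord on C#, the applied dominant of iii → V7/iii.
F#-A-C#: minor triad on F# = scale degree 3 → iii.
Eb-G-Bb: Eb with this quality isn't in the key; a major triad on b2 is the Neapolitan chord, bII.
A-C#-E-G has root A, degree 5 in D major, so V7.

I - V7/iii - iii - bII - V7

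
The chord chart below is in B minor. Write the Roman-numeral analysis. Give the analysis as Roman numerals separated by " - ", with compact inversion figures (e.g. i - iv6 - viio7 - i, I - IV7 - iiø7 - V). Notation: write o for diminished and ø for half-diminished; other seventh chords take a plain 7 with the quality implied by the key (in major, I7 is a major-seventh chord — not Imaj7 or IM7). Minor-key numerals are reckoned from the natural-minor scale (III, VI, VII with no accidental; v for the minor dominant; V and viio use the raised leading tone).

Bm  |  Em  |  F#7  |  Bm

i - iv - V7 - i

Bm: minor triad on B = scale degree 1 → i.
Em: minor triad on E = scale degree 4 → iv.
F#7: dominant seventh chord on F# = scale degree 5 → V7.
Bm: minor triad on B = scale degree 1 → i.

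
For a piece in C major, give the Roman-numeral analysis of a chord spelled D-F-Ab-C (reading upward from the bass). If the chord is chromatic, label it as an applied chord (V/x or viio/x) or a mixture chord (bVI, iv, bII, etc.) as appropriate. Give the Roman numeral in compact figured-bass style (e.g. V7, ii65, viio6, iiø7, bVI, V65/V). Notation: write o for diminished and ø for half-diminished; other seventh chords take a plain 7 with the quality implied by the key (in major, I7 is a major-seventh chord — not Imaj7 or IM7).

The pitches D-F-Ab-C form a half-diminished seventh chord rooted on D.
D is the second degree of C major. This is the half-diminished supertonic seventh, borrowed from the parallel minor.

iiø7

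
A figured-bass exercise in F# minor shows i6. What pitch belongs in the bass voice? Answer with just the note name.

A

i in F# minor has root F#; the chord is F#-A-C#.
The figure 6 means first inversion — the third is in the bass.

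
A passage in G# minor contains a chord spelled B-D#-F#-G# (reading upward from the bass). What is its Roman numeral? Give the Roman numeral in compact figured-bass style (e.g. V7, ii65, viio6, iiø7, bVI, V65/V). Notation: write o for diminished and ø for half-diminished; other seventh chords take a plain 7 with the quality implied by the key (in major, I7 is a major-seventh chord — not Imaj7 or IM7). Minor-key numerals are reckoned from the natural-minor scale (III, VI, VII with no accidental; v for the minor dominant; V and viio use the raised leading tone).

The pitches G#-B-D#-F# form a minor seventh chord rooted on G#.
G# is scale degree 1 in G# minor, and a minor seventh chord on that degree is written i7.
With B in the bass the chord is in first inversion, so the figured bass is 65.

i65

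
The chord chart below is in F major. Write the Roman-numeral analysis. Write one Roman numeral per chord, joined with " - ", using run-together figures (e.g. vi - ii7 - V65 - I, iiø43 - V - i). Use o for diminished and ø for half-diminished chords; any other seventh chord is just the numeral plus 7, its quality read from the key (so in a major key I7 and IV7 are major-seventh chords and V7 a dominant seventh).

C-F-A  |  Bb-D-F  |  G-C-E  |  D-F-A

I64 - IV - V64 - vi

C-F-A: major triad on F = scale degree 1 → I64.
Bb-D-F has root Bb, degree 4 in F major, so IV.
G-C-E has root C, degree 5 in F major, so V64.
D-F-A: minor triad on D = scale degree 6 → vi.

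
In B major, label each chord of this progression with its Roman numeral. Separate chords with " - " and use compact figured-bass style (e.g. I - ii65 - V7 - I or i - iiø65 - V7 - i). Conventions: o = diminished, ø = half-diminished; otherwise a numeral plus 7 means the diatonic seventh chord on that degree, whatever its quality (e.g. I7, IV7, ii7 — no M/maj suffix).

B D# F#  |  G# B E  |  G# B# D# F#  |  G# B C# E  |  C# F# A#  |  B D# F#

I - IV6 - V7/ii - ii43 - V64 - I

B-D#-F#: root B is the tonic; major triad there is I.
G#-B-E: major triad on E = scale degree 4 → IV6.
G#-B#-D#-F# is the secondary dominant of ii (dominant seventh chord on G#): V7/ii.
G#-B-C#-E has root C#, degree 2 in B major, so ii43.
C#-F#-A#: root F# is the dominant; major triad there is V64.
B-D#-F# has root B, degree 1 in B major, so I.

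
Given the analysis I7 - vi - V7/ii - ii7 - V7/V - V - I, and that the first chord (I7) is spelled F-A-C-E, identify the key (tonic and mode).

I7 is given as F-A-C-E — a major seventh chord with root F.
If F is scale degree 1 and the mode makes that degree carry a major seventh chord, the tonic is F and the mode is major.

F major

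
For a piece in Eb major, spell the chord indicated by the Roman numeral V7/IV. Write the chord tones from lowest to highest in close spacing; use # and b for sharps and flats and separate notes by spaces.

Eb G Bb Db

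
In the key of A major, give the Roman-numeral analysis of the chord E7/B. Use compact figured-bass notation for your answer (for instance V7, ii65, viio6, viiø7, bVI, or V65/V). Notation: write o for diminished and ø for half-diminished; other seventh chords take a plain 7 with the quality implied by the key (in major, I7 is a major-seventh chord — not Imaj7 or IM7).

V43

The pitches E-G#-B-D form a dominant seventh chord rooted on E.
E is scale degree 5 in A major, and a dominant seventh chord on that degree is written V7.
With B in the bass the chord is in second inversion, so the figured bass is 43.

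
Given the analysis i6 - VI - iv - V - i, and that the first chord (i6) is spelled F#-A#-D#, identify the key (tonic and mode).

The anchor chord is a minor triad on D#, labeled i6.
If D# is scale degree 1 and the mode makes that degree carry a minor triad, the tonic is D# and the mode is minor.

D# minor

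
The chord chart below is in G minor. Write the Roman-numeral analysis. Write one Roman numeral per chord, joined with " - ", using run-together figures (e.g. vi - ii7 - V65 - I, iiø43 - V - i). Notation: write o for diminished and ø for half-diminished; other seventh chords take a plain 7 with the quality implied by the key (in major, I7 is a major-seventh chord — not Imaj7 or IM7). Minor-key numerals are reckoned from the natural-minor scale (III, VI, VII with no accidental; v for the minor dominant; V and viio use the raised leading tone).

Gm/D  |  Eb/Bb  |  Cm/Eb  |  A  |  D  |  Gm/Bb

i64 - VI64 - iv6 - V/V - V - i6

Gm/D has root G, degree 1 in G minor, so i64.
Eb/Bb: root Eb is the submediant; major triad there is VI64.
Cm/Eb: root C is the subdominant; minor triad there is iv6.
A is the secondary dominant of V (major triad on A): V/V.
D: major triad on D = scale degree 5 → V.
Gm/Bb: root G is the tonic; minor triad there is i6.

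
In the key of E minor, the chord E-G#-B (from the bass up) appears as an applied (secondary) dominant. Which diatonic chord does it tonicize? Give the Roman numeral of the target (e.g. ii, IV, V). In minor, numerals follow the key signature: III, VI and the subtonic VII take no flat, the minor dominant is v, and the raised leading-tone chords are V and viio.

The chord is a major triad on E.
A dominant resolves down a perfect fifth: E → A. In E minor, A is scale degree 4, i.e. iv.

iv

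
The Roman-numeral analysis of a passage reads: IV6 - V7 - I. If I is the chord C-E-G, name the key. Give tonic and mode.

The chord C is a major triad rooted on C; its label is I.
If C is scale degree 1 and the mode makes that degree carry a major triad, the tonic is C and the mode is major.

C major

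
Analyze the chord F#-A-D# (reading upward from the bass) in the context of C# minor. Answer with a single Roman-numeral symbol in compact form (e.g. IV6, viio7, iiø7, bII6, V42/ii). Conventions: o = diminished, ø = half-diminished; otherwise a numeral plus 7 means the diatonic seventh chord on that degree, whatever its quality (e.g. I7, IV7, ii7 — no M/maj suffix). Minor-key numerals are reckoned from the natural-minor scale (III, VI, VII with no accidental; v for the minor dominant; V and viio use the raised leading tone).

The pitches D#-F#-A form a diminished triad rooted on D#.
In C# minor, D# is the supertonic; the diatonic diminished triad there is iio.
With F# in the bass the chord is in first inversion, so the figured bass is 6.

iio6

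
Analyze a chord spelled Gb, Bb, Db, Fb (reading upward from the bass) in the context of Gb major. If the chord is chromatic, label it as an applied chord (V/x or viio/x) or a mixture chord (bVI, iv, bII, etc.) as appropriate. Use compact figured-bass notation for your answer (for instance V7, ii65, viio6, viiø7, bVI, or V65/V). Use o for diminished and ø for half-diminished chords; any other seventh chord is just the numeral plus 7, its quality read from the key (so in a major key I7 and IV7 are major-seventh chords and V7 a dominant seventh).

Stacked in thirds the chord is Gb-Bb-Db-Fb: a dominant seventh chord on Gb.
Gb is not a diatonic chord root with this quality in Gb major, but it lies a perfect fifth above Cb (IV), so the chord functions as an applied dominant of IV.

V7/IV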